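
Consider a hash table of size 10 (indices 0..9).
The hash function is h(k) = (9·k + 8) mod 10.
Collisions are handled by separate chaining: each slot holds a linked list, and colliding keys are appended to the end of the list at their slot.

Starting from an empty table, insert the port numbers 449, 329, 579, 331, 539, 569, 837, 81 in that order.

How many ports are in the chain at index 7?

2

449 → bucket 9
329 → bucket 9 (collision)
579 → bucket 9 (collision)
331 → bucket 7
539 → bucket 9 (collision)
569 → bucket 9 (collision)
837 → bucket 1
81 → bucket 7 (collision)
Final buckets:
0: -
1: 837
2: -
3: -
4: -
5: -
6: -
7: 331 -> 81
8: -
9: 449 -> 329 -> 579 -> 539 -> 569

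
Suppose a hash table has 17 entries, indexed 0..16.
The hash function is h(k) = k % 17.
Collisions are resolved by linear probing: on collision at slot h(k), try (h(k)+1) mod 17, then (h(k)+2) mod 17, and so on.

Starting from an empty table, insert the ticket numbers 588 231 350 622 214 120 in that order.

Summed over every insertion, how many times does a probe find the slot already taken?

Insert 588: h=10, slot 10 empty → index 10.
Insert 231: h=10, slot 10 occupied → index 11.
Insert 350: h=10, slots 10,11 occupied → index 12.
Insert 622: h=10, slots 10,11,12 occupied → index 13.
Insert 214: h=10, slots 10,11,12,13 occupied → index 14.
Insert 120: h=1, slot 1 empty → index 1.
Table: [., 120, ., ., ., ., ., ., ., ., 588, 231, 350, 622, 214, ., .]

10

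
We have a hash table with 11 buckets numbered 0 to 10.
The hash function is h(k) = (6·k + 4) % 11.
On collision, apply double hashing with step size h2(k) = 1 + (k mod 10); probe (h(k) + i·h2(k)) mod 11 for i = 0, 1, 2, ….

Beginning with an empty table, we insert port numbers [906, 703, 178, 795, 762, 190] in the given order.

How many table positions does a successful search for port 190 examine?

Insert 906: h=6, slot 6 empty -> index 6.
Insert 703: h=9, slot 9 empty -> index 9.
Insert 178: h=5, slot 5 empty -> index 5.
Insert 795: h=0, slot 0 empty -> index 0.
Insert 762: h=0, h2=3, slot 0 occupied -> index 3.
Insert 190: h=0, h2=1, slot 0 occupied -> index 1.
Table: [795, 190, -, 762, -, 178, 906, -, -, 703, -]
Lookup 190: h=0, h2=1, probe 0,1 → found at 1.

2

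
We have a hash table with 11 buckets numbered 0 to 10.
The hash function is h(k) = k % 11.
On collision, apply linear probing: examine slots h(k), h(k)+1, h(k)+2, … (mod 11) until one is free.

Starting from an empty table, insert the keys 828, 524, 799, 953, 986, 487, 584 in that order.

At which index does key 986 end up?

828 hashes to 3; slot 3 is free => place at 3.
524 hashes to 7; slot 7 is free => place at 7.
799 hashes to 7; 7 taken => place at 8.
953 hashes to 7; 7,8 taken => place at 9.
986 hashes to 7; 7,8,9 taken => place at 10.
487 hashes to 3; 3 taken => place at 4.
584 hashes to 1; slot 1 is free => place at 1.
Table: [-, 584, -, 828, 487, -, -, 524, 799, 953, 986]

10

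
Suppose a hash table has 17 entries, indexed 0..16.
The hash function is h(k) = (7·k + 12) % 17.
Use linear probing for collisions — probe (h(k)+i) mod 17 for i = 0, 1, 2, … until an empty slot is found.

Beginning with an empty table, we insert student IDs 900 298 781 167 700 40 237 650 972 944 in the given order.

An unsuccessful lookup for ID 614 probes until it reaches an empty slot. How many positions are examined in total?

4

900 hashes to 5; slot 5 is free -> place at 5.
298 hashes to 7; slot 7 is free -> place at 7.
781 hashes to 5; 5 taken -> place at 6.
167 hashes to 8; slot 8 is free -> place at 8.
700 hashes to 16; slot 16 is free -> place at 16.
40 hashes to 3; slot 3 is free -> place at 3.
237 hashes to 5; 5,6,7,8 taken -> place at 9.
650 hashes to 6; 6,7,8,9 taken -> place at 10.
972 hashes to 16; 16 taken -> place at 0.
944 hashes to 7; 7,8,9,10 taken -> place at 11.
Table: [972, -, -, 40, -, 900, 781, 298, 167, 237, 650, 944, -, -, -, -, 700]
Lookup 614: h=9, probe 9,10,11,12 → slot 12 empty, not found.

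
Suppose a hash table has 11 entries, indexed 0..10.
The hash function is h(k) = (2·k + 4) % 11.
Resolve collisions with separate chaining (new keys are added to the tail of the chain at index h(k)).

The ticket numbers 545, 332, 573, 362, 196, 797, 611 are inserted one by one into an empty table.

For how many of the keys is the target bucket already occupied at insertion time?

1

Insert 545: h=5, bucket 5 empty -> new chain.
Insert 332: h=8, bucket 8 empty -> new chain.
Insert 573: h=6, bucket 6 empty -> new chain.
Insert 362: h=2, bucket 2 empty -> new chain.
Insert 196: h=0, bucket 0 empty -> new chain.
Insert 797: h=3, bucket 3 empty -> new chain.
Insert 611: h=5, bucket 5 nonempty -> append to chain.
Final buckets:
0: 196
1: -
2: 362
3: 797
4: -
5: 545 -> 611
6: 573
7: -
8: 332
9: -
10: -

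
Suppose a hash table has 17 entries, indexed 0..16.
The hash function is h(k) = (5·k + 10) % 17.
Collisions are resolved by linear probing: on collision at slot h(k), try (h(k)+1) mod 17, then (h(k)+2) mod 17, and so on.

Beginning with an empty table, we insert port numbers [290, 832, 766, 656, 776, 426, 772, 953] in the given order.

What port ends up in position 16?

766

Insert 290: h=15, slot 15 empty → index 15.
Insert 832: h=5, slot 5 empty → index 5.
Insert 766: h=15, slot 15 occupied → index 16.
Insert 656: h=9, slot 9 empty → index 9.
Insert 776: h=14, slot 14 empty → index 14.
Insert 426: h=15, slots 15,16 occupied → index 0.
Insert 772: h=11, slot 11 empty → index 11.
Insert 953: h=15, slots 15,16,0 occupied → index 1.
Table: [426, 953, _, _, _, 832, _, _, _, 656, _, 772, _, _, 776, 290, 766]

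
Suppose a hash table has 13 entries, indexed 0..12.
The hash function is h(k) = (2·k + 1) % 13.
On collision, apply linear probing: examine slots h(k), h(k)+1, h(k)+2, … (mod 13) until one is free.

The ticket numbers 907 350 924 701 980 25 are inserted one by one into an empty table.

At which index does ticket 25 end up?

1

907 hashes to 8; slot 8 is free => place at 8.
350 hashes to 12; slot 12 is free => place at 12.
924 hashes to 3; slot 3 is free => place at 3.
701 hashes to 12; 12 taken => place at 0.
980 hashes to 11; slot 11 is free => place at 11.
25 hashes to 12; 12,0 taken => place at 1.
Table: [701, 25, —, 924, —, —, —, —, 907, —, —, 980, 350]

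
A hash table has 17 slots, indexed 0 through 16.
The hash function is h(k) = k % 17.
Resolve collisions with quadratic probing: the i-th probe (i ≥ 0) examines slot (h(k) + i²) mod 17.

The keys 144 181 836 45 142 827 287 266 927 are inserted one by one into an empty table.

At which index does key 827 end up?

144: h=8 => slot 8
181: h=11 => slot 11
836: h=3 => slot 3
45: h=11, probe 11,12 => slot 12
142: h=6 => slot 6
827: h=11, probe 11,12,15 => slot 15
287: h=15, probe 15,16 => slot 16
266: h=11, probe 11,12,15,3,10 => slot 10
927: h=9 => slot 9
Table: [., ., ., 836, ., ., 142, ., 144, 927, 266, 181, 45, ., ., 827, 287]

15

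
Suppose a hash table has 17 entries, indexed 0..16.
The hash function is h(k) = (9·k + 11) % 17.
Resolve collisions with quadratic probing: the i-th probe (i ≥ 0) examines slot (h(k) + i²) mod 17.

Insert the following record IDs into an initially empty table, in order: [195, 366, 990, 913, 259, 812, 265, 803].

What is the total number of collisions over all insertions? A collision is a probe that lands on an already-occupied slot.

4

195 hashes to 15; slot 15 is free => place at 15.
366 hashes to 7; slot 7 is free => place at 7.
990 hashes to 13; slot 13 is free => place at 13.
913 hashes to 0; slot 0 is free => place at 0.
259 hashes to 13; 13 taken => place at 14.
812 hashes to 9; slot 9 is free => place at 9.
265 hashes to 16; slot 16 is free => place at 16.
803 hashes to 13; 13,14,0 taken => place at 5.
Table: [913, —, —, —, —, 803, —, 366, —, 812, —, —, —, 990, 259, 195, 265]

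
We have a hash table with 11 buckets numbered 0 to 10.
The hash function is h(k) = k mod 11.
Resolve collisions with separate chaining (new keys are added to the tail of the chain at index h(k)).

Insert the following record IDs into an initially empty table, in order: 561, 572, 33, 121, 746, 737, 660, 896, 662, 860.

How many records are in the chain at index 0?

Insert 561: h=0, bucket 0 empty → new chain.
Insert 572: h=0, bucket 0 nonempty → append to chain.
Insert 33: h=0, bucket 0 nonempty → append to chain.
Insert 121: h=0, bucket 0 nonempty → append to chain.
Insert 746: h=9, bucket 9 empty → new chain.
Insert 737: h=0, bucket 0 nonempty → append to chain.
Insert 660: h=0, bucket 0 nonempty → append to chain.
Insert 896: h=5, bucket 5 empty → new chain.
Insert 662: h=2, bucket 2 empty → new chain.
Insert 860: h=2, bucket 2 nonempty → append to chain.
Final buckets:
0: 561 -> 572 -> 33 -> 121 -> 737 -> 660
1: —
2: 662 -> 860
3: —
4: —
5: 896
6: —
7: —
8: —
9: 746
10: —

6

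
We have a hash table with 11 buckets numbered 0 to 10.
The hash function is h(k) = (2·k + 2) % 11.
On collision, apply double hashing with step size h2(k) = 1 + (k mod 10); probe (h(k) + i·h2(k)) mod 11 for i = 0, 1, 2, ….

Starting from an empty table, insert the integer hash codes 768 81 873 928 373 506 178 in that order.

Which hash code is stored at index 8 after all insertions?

928

768: h=9 → slot 9
81: h=10 → slot 10
873: h=10, h2=4, probe 10,3 → slot 3
928: h=10, h2=9, probe 10,8 → slot 8
373: h=0 → slot 0
506: h=2 → slot 2
178: h=6 → slot 6
Table: [373, —, 506, 873, —, —, 178, —, 928, 768, 81]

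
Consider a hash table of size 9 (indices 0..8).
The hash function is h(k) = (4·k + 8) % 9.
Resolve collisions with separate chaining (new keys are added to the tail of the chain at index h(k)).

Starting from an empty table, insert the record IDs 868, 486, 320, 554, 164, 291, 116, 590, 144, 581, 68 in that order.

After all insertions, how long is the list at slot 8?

Insert 868: h=6, bucket 6 empty → new chain.
Insert 486: h=8, bucket 8 empty → new chain.
Insert 320: h=1, bucket 1 empty → new chain.
Insert 554: h=1, bucket 1 nonempty → append to chain.
Insert 164: h=7, bucket 7 empty → new chain.
Insert 291: h=2, bucket 2 empty → new chain.
Insert 116: h=4, bucket 4 empty → new chain.
Insert 590: h=1, bucket 1 nonempty → append to chain.
Insert 144: h=8, bucket 8 nonempty → append to chain.
Insert 581: h=1, bucket 1 nonempty → append to chain.
Insert 68: h=1, bucket 1 nonempty → append to chain.
Final buckets:
0: ∅
1: 320 -> 554 -> 590 -> 581 -> 68
2: 291
3: ∅
4: 116
5: ∅
6: 868
7: 164
8: 486 -> 144

2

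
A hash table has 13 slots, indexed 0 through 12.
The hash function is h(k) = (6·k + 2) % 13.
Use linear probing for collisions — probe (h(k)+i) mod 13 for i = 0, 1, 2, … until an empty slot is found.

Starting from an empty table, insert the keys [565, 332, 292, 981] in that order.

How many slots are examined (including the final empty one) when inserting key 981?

Insert 565: h=12, slot 12 empty -> index 12.
Insert 332: h=5, slot 5 empty -> index 5.
Insert 292: h=12, slot 12 occupied -> index 0.
Insert 981: h=12, slots 12,0 occupied -> index 1.
Table: [292, 981, ∅, ∅, ∅, 332, ∅, ∅, ∅, ∅, ∅, ∅, 565]

3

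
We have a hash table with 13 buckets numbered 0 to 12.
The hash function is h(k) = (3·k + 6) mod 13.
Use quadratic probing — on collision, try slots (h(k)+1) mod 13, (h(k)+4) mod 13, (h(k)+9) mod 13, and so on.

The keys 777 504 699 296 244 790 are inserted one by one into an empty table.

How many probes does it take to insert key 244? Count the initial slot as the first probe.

777 hashes to 10; slot 10 is free → place at 10.
504 hashes to 10; 10 taken → place at 11.
699 hashes to 10; 10,11 taken → place at 1.
296 hashes to 10; 10,11,1 taken → place at 6.
244 hashes to 10; 10,11,1,6 taken → place at 0.
790 hashes to 10; 10,11,1,6,0 taken → place at 9.
Table: [244, 699, ., ., ., ., 296, ., ., 790, 777, 504, .]

5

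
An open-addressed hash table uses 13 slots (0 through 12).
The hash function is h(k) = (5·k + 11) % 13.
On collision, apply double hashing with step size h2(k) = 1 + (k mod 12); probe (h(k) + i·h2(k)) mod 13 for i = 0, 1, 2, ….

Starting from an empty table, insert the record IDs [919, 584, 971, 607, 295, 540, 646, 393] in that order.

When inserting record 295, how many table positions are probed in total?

3

919: h=4 => slot 4
584: h=6 => slot 6
971: h=4, h2=12, probe 4,3 => slot 3
607: h=4, h2=8, probe 4,12 => slot 12
295: h=4, h2=8, probe 4,12,7 => slot 7
540: h=7, h2=1, probe 7,8 => slot 8
646: h=4, h2=11, probe 4,2 => slot 2
393: h=0 => slot 0
Table: [393, _, 646, 971, 919, _, 584, 295, 540, _, _, _, 607]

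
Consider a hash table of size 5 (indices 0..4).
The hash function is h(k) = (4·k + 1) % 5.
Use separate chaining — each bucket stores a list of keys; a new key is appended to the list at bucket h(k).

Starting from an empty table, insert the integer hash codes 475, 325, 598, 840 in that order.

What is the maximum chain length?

3

475 → bucket 1
325 → bucket 1 (collision)
598 → bucket 3
840 → bucket 1 (collision)
Final buckets:
0: -
1: 475 -> 325 -> 840
2: -
3: 598
4: -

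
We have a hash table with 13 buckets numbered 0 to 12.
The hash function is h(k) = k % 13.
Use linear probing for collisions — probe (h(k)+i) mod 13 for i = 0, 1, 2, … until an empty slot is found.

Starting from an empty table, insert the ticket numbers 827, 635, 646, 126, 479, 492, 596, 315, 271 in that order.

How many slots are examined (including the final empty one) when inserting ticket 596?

827: h=8 => slot 8
635: h=11 => slot 11
646: h=9 => slot 9
126: h=9, probe 9,10 => slot 10
479: h=11, probe 11,12 => slot 12
492: h=11, probe 11,12,0 => slot 0
596: h=11, probe 11,12,0,1 => slot 1
315: h=3 => slot 3
271: h=11, probe 11,12,0,1,2 => slot 2
Table: [492, 596, 271, 315, _, _, _, _, 827, 646, 126, 635, 479]

4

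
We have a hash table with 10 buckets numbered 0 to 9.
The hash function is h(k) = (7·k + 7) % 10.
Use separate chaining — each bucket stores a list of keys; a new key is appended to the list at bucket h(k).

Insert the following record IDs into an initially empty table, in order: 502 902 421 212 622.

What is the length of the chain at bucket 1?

4

Insert 502: h=1, bucket 1 empty → new chain.
Insert 902: h=1, bucket 1 nonempty → append to chain.
Insert 421: h=4, bucket 4 empty → new chain.
Insert 212: h=1, bucket 1 nonempty → append to chain.
Insert 622: h=1, bucket 1 nonempty → append to chain.
Final buckets:
0: —
1: 502 -> 902 -> 212 -> 622
2: —
3: —
4: 421
5: —
6: —
7: —
8: —
9: —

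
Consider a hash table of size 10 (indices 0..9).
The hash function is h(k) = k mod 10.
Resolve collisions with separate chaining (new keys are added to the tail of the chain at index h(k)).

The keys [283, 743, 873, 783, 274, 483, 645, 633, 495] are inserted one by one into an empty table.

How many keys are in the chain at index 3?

6

283 -> bucket 3
743 -> bucket 3 (collision)
873 -> bucket 3 (collision)
783 -> bucket 3 (collision)
274 -> bucket 4
483 -> bucket 3 (collision)
645 -> bucket 5
633 -> bucket 3 (collision)
495 -> bucket 5 (collision)
Final buckets:
0: _
1: _
2: _
3: 283 -> 743 -> 873 -> 783 -> 483 -> 633
4: 274
5: 645 -> 495
6: _
7: _
8: _
9: _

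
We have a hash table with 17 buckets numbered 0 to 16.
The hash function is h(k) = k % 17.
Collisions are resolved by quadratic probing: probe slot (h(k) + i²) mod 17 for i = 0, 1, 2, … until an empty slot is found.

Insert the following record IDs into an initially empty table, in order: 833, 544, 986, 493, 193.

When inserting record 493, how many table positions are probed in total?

833: h=0 => slot 0
544: h=0, probe 0,1 => slot 1
986: h=0, probe 0,1,4 => slot 4
493: h=0, probe 0,1,4,9 => slot 9
193: h=6 => slot 6
Table: [833, 544, -, -, 986, -, 193, -, -, 493, -, -, -, -, -, -, -]

4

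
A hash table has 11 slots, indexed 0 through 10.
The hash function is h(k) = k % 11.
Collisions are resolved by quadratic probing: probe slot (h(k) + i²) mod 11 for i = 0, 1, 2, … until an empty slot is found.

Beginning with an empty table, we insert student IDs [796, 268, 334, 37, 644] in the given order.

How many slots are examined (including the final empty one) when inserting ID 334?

Insert 796: h=4, slot 4 empty => index 4.
Insert 268: h=4, slot 4 occupied => index 5.
Insert 334: h=4, slots 4,5 occupied => index 8.
Insert 37: h=4, slots 4,5,8 occupied => index 2.
Insert 644: h=6, slot 6 empty => index 6.
Table: [_, _, 37, _, 796, 268, 644, _, 334, _, _]

3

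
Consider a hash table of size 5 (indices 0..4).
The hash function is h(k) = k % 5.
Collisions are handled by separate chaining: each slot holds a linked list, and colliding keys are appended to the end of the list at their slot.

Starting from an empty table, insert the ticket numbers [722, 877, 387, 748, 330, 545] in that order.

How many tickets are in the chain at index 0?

2

Insert 722: h=2, bucket 2 empty -> new chain.
Insert 877: h=2, bucket 2 nonempty -> append to chain.
Insert 387: h=2, bucket 2 nonempty -> append to chain.
Insert 748: h=3, bucket 3 empty -> new chain.
Insert 330: h=0, bucket 0 empty -> new chain.
Insert 545: h=0, bucket 0 nonempty -> append to chain.
Final buckets:
0: 330 -> 545
1: .
2: 722 -> 877 -> 387
3: 748
4: .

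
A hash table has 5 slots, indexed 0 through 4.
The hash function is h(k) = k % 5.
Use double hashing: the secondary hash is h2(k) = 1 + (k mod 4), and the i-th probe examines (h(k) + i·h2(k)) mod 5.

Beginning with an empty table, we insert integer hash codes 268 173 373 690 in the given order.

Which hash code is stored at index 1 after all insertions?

690

268: h=3 -> slot 3
173: h=3, h2=2, probe 3,0 -> slot 0
373: h=3, h2=2, probe 3,0,2 -> slot 2
690: h=0, h2=3, probe 0,3,1 -> slot 1
Table: [173, 690, 373, 268, -]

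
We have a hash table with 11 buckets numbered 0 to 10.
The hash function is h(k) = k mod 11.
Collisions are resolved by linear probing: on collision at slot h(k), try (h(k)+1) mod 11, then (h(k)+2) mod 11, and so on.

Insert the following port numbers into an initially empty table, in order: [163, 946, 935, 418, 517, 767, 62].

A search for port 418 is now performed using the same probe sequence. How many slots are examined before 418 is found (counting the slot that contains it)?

Insert 163: h=9, slot 9 empty => index 9.
Insert 946: h=0, slot 0 empty => index 0.
Insert 935: h=0, slot 0 occupied => index 1.
Insert 418: h=0, slots 0,1 occupied => index 2.
Insert 517: h=0, slots 0,1,2 occupied => index 3.
Insert 767: h=8, slot 8 empty => index 8.
Insert 62: h=7, slot 7 empty => index 7.
Table: [946, 935, 418, 517, —, —, —, 62, 767, 163, —]
Lookup 418: h=0, probe 0,1,2 → found at 2.

3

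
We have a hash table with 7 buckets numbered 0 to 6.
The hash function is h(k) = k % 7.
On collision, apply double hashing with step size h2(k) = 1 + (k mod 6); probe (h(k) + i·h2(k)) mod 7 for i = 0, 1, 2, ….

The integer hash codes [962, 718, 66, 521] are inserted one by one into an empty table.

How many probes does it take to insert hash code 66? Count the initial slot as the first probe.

962: h=3 -> slot 3
718: h=4 -> slot 4
66: h=3, h2=1, probe 3,4,5 -> slot 5
521: h=3, h2=6, probe 3,2 -> slot 2
Table: [., ., 521, 962, 718, 66, .]

3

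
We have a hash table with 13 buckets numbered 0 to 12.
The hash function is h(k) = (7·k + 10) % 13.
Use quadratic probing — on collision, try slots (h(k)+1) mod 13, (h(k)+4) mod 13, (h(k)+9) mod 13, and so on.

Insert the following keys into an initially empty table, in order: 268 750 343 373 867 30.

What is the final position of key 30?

0

Insert 268: h=1, slot 1 empty -> index 1.
Insert 750: h=8, slot 8 empty -> index 8.
Insert 343: h=6, slot 6 empty -> index 6.
Insert 373: h=8, slot 8 occupied -> index 9.
Insert 867: h=8, slots 8,9 occupied -> index 12.
Insert 30: h=12, slot 12 occupied -> index 0.
Table: [30, 268, ., ., ., ., 343, ., 750, 373, ., ., 867]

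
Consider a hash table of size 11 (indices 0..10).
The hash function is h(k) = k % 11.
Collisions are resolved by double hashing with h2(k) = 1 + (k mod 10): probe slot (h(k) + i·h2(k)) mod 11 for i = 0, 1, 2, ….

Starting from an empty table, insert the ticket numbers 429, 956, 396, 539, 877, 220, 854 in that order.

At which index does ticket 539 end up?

9

429 hashes to 0; slot 0 is free => place at 0.
956 hashes to 10; slot 10 is free => place at 10.
396 hashes to 0, h2=7; 0 taken => place at 7.
539 hashes to 0, h2=10; 0,10 taken => place at 9.
877 hashes to 8; slot 8 is free => place at 8.
220 hashes to 0, h2=1; 0 taken => place at 1.
854 hashes to 7, h2=5; 7,1 taken => place at 6.
Table: [429, 220, ., ., ., ., 854, 396, 877, 539, 956]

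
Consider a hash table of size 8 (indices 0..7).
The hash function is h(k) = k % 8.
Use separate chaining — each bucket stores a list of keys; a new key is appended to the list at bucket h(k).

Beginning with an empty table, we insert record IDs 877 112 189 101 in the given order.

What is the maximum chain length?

3

877 → bucket 5
112 → bucket 0
189 → bucket 5 (collision)
101 → bucket 5 (collision)
Final buckets:
0: 112
1: -
2: -
3: -
4: -
5: 877 -> 189 -> 101
6: -
7: -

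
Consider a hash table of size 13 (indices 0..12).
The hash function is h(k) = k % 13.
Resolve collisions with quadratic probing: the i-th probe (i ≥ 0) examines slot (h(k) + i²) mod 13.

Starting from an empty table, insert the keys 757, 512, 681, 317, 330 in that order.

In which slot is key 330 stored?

1

757: h=3 -> slot 3
512: h=5 -> slot 5
681: h=5, probe 5,6 -> slot 6
317: h=5, probe 5,6,9 -> slot 9
330: h=5, probe 5,6,9,1 -> slot 1
Table: [_, 330, _, 757, _, 512, 681, _, _, 317, _, _, _]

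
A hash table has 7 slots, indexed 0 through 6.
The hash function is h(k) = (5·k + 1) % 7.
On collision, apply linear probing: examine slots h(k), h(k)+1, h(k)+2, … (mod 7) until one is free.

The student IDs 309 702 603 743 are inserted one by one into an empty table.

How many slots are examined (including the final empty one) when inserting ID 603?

2

Insert 309: h=6, slot 6 empty → index 6.
Insert 702: h=4, slot 4 empty → index 4.
Insert 603: h=6, slot 6 occupied → index 0.
Insert 743: h=6, slots 6,0 occupied → index 1.
Table: [603, 743, ∅, ∅, 702, ∅, 309]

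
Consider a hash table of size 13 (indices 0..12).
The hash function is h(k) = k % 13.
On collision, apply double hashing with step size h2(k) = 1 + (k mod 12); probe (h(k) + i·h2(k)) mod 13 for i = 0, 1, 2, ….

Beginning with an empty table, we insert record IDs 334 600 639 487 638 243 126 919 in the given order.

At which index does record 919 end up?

334 hashes to 9; slot 9 is free => place at 9.
600 hashes to 2; slot 2 is free => place at 2.
639 hashes to 2, h2=4; 2 taken => place at 6.
487 hashes to 6, h2=8; 6 taken => place at 1.
638 hashes to 1, h2=3; 1 taken => place at 4.
243 hashes to 9, h2=4; 9 taken => place at 0.
126 hashes to 9, h2=7; 9 taken => place at 3.
919 hashes to 9, h2=8; 9,4 taken => place at 12.
Table: [243, 487, 600, 126, 638, _, 639, _, _, 334, _, _, 919]

12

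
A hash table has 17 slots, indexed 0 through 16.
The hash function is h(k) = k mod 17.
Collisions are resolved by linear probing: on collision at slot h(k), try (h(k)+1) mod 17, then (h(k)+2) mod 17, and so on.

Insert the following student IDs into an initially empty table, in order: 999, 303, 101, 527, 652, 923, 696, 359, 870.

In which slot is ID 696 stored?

1

999 hashes to 13; slot 13 is free → place at 13.
303 hashes to 14; slot 14 is free → place at 14.
101 hashes to 16; slot 16 is free → place at 16.
527 hashes to 0; slot 0 is free → place at 0.
652 hashes to 6; slot 6 is free → place at 6.
923 hashes to 5; slot 5 is free → place at 5.
696 hashes to 16; 16,0 taken → place at 1.
359 hashes to 2; slot 2 is free → place at 2.
870 hashes to 3; slot 3 is free → place at 3.
Table: [527, 696, 359, 870, -, 923, 652, -, -, -, -, -, -, 999, 303, -, 101]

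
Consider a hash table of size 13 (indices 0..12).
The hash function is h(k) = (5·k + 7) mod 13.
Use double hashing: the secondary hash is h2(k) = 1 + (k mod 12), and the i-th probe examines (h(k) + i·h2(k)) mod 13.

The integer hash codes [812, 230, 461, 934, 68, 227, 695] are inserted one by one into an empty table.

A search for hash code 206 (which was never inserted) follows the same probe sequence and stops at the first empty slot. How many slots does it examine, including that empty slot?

Insert 812: h=11, slot 11 empty → index 11.
Insert 230: h=0, slot 0 empty → index 0.
Insert 461: h=11, h2=6, slot 11 occupied → index 4.
Insert 934: h=10, slot 10 empty → index 10.
Insert 68: h=9, slot 9 empty → index 9.
Insert 227: h=11, h2=12, slots 11,10,9 occupied → index 8.
Insert 695: h=11, h2=12, slots 11,10,9,8 occupied → index 7.
Table: [230, -, -, -, 461, -, -, 695, 227, 68, 934, 812, -]
Lookup 206: h=10, h2=3, probe 10,0,3 → slot 3 empty, not found.

3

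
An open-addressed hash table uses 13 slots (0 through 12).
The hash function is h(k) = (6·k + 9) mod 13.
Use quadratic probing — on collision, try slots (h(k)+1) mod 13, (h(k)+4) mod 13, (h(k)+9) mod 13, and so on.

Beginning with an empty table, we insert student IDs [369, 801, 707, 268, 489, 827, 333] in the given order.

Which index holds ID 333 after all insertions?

369 hashes to 0; slot 0 is free => place at 0.
801 hashes to 5; slot 5 is free => place at 5.
707 hashes to 0; 0 taken => place at 1.
268 hashes to 5; 5 taken => place at 6.
489 hashes to 5; 5,6 taken => place at 9.
827 hashes to 5; 5,6,9,1 taken => place at 8.
333 hashes to 5; 5,6,9,1,8 taken => place at 4.
Table: [369, 707, -, -, 333, 801, 268, -, 827, 489, -, -, -]

4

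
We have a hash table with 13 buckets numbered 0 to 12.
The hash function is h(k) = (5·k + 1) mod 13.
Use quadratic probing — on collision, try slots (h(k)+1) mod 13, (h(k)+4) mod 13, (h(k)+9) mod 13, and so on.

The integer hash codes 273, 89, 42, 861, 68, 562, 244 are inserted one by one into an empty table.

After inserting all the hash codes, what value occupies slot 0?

Insert 273: h=1, slot 1 empty -> index 1.
Insert 89: h=4, slot 4 empty -> index 4.
Insert 42: h=3, slot 3 empty -> index 3.
Insert 861: h=3, slots 3,4 occupied -> index 7.
Insert 68: h=3, slots 3,4,7 occupied -> index 12.
Insert 562: h=3, slots 3,4,7,12 occupied -> index 6.
Insert 244: h=12, slot 12 occupied -> index 0.
Table: [244, 273, —, 42, 89, —, 562, 861, —, —, —, —, 68]

244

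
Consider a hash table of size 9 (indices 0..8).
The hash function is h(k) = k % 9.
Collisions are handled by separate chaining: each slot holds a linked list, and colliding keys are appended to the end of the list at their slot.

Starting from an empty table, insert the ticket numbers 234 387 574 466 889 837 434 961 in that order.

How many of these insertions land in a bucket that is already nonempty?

Insert 234: h=0, bucket 0 empty -> new chain.
Insert 387: h=0, bucket 0 nonempty -> append to chain.
Insert 574: h=7, bucket 7 empty -> new chain.
Insert 466: h=7, bucket 7 nonempty -> append to chain.
Insert 889: h=7, bucket 7 nonempty -> append to chain.
Insert 837: h=0, bucket 0 nonempty -> append to chain.
Insert 434: h=2, bucket 2 empty -> new chain.
Insert 961: h=7, bucket 7 nonempty -> append to chain.
Final buckets:
0: 234 -> 387 -> 837
1: ∅
2: 434
3: ∅
4: ∅
5: ∅
6: ∅
7: 574 -> 466 -> 889 -> 961
8: ∅

5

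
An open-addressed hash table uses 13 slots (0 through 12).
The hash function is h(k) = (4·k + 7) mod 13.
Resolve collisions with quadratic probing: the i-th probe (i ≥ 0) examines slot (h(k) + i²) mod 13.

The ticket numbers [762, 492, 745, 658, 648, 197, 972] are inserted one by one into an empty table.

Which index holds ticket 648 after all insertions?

762: h=0 => slot 0
492: h=12 => slot 12
745: h=10 => slot 10
658: h=0, probe 0,1 => slot 1
648: h=12, probe 12,0,3 => slot 3
197: h=2 => slot 2
972: h=8 => slot 8
Table: [762, 658, 197, 648, —, —, —, —, 972, —, 745, —, 492]

3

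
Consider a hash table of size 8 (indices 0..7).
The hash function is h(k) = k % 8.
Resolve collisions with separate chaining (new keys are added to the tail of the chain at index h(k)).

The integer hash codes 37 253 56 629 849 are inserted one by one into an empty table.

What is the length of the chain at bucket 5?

3

Insert 37: h=5, bucket 5 empty → new chain.
Insert 253: h=5, bucket 5 nonempty → append to chain.
Insert 56: h=0, bucket 0 empty → new chain.
Insert 629: h=5, bucket 5 nonempty → append to chain.
Insert 849: h=1, bucket 1 empty → new chain.
Final buckets:
0: 56
1: 849
2: —
3: —
4: —
5: 37 -> 253 -> 629
6: —
7: —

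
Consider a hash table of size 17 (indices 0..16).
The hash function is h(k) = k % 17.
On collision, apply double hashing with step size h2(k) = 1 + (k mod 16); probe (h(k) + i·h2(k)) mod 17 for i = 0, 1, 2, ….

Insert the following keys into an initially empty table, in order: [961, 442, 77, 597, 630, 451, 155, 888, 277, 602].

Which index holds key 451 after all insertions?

Insert 961: h=9, slot 9 empty => index 9.
Insert 442: h=0, slot 0 empty => index 0.
Insert 77: h=9, h2=14, slot 9 occupied => index 6.
Insert 597: h=2, slot 2 empty => index 2.
Insert 630: h=1, slot 1 empty => index 1.
Insert 451: h=9, h2=4, slot 9 occupied => index 13.
Insert 155: h=2, h2=12, slot 2 occupied => index 14.
Insert 888: h=4, slot 4 empty => index 4.
Insert 277: h=5, slot 5 empty => index 5.
Insert 602: h=7, slot 7 empty => index 7.
Table: [442, 630, 597, —, 888, 277, 77, 602, —, 961, —, —, —, 451, 155, —, —]

13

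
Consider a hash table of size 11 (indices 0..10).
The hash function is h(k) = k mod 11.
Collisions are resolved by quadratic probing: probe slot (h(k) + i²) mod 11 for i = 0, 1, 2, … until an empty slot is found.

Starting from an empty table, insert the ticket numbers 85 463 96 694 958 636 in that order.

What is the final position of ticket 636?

85 hashes to 8; slot 8 is free -> place at 8.
463 hashes to 1; slot 1 is free -> place at 1.
96 hashes to 8; 8 taken -> place at 9.
694 hashes to 1; 1 taken -> place at 2.
958 hashes to 1; 1,2 taken -> place at 5.
636 hashes to 9; 9 taken -> place at 10.
Table: [_, 463, 694, _, _, 958, _, _, 85, 96, 636]

10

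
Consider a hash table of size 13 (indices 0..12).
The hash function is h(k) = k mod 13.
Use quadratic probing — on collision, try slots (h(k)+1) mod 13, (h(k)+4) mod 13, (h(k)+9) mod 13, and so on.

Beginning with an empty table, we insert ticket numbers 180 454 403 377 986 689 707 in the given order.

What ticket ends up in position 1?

180: h=11 => slot 11
454: h=12 => slot 12
403: h=0 => slot 0
377: h=0, probe 0,1 => slot 1
986: h=11, probe 11,12,2 => slot 2
689: h=0, probe 0,1,4 => slot 4
707: h=5 => slot 5
Table: [403, 377, 986, _, 689, 707, _, _, _, _, _, 180, 454]

377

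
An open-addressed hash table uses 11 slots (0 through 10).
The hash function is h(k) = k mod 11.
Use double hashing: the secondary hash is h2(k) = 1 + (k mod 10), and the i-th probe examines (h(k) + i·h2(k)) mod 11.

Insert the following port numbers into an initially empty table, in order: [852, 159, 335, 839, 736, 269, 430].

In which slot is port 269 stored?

2

852: h=5 → slot 5
159: h=5, h2=10, probe 5,4 → slot 4
335: h=5, h2=6, probe 5,0 → slot 0
839: h=3 → slot 3
736: h=10 → slot 10
269: h=5, h2=10, probe 5,4,3,2 → slot 2
430: h=1 → slot 1
Table: [335, 430, 269, 839, 159, 852, ., ., ., ., 736]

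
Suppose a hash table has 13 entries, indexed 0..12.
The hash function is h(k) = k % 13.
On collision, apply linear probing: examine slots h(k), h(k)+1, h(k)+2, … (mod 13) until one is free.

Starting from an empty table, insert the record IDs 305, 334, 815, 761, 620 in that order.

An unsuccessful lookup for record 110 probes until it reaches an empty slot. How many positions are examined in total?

305 hashes to 6; slot 6 is free => place at 6.
334 hashes to 9; slot 9 is free => place at 9.
815 hashes to 9; 9 taken => place at 10.
761 hashes to 7; slot 7 is free => place at 7.
620 hashes to 9; 9,10 taken => place at 11.
Table: [—, —, —, —, —, —, 305, 761, —, 334, 815, 620, —]
Lookup 110: h=6, probe 6,7,8 → slot 8 empty, not found.

3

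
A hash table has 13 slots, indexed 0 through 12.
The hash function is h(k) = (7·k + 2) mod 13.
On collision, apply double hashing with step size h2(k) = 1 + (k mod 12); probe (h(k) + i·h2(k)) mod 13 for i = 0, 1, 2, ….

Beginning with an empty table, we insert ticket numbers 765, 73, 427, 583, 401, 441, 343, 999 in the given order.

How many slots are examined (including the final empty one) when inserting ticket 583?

3

765 hashes to 1; slot 1 is free → place at 1.
73 hashes to 6; slot 6 is free → place at 6.
427 hashes to 1, h2=8; 1 taken → place at 9.
583 hashes to 1, h2=8; 1,9 taken → place at 4.
401 hashes to 1, h2=6; 1 taken → place at 7.
441 hashes to 8; slot 8 is free → place at 8.
343 hashes to 11; slot 11 is free → place at 11.
999 hashes to 1, h2=4; 1 taken → place at 5.
Table: [., 765, ., ., 583, 999, 73, 401, 441, 427, ., 343, .]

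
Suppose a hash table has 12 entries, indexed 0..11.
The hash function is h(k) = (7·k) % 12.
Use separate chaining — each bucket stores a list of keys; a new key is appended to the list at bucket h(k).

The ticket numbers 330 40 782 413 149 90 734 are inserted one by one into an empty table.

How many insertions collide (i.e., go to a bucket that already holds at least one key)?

Insert 330: h=6, bucket 6 empty -> new chain.
Insert 40: h=4, bucket 4 empty -> new chain.
Insert 782: h=2, bucket 2 empty -> new chain.
Insert 413: h=11, bucket 11 empty -> new chain.
Insert 149: h=11, bucket 11 nonempty -> append to chain.
Insert 90: h=6, bucket 6 nonempty -> append to chain.
Insert 734: h=2, bucket 2 nonempty -> append to chain.
Final buckets:
0: .
1: .
2: 782 -> 734
3: .
4: 40
5: .
6: 330 -> 90
7: .
8: .
9: .
10: .
11: 413 -> 149

3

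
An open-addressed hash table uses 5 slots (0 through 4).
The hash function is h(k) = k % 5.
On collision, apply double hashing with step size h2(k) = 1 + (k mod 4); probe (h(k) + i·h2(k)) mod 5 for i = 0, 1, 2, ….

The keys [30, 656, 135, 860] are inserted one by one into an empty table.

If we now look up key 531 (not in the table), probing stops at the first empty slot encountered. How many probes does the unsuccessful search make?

4

Insert 30: h=0, slot 0 empty → index 0.
Insert 656: h=1, slot 1 empty → index 1.
Insert 135: h=0, h2=4, slot 0 occupied → index 4.
Insert 860: h=0, h2=1, slots 0,1 occupied → index 2.
Table: [30, 656, 860, —, 135]
Lookup 531: h=1, h2=4, probe 1,0,4,3 → slot 3 empty, not found.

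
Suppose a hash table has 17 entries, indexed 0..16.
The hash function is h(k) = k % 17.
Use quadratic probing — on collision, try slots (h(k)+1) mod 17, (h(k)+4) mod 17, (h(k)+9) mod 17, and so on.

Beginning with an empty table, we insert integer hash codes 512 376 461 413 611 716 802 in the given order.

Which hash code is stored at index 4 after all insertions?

512 hashes to 2; slot 2 is free => place at 2.
376 hashes to 2; 2 taken => place at 3.
461 hashes to 2; 2,3 taken => place at 6.
413 hashes to 5; slot 5 is free => place at 5.
611 hashes to 16; slot 16 is free => place at 16.
716 hashes to 2; 2,3,6 taken => place at 11.
802 hashes to 3; 3 taken => place at 4.
Table: [., ., 512, 376, 802, 413, 461, ., ., ., ., 716, ., ., ., ., 611]

802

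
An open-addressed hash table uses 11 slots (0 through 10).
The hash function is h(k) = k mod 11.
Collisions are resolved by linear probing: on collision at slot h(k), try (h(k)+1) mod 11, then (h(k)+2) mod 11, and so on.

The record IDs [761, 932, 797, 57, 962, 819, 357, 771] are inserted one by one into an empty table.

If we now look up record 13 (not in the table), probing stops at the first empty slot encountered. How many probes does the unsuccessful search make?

Insert 761: h=2, slot 2 empty -> index 2.
Insert 932: h=8, slot 8 empty -> index 8.
Insert 797: h=5, slot 5 empty -> index 5.
Insert 57: h=2, slot 2 occupied -> index 3.
Insert 962: h=5, slot 5 occupied -> index 6.
Insert 819: h=5, slots 5,6 occupied -> index 7.
Insert 357: h=5, slots 5,6,7,8 occupied -> index 9.
Insert 771: h=1, slot 1 empty -> index 1.
Table: [—, 771, 761, 57, —, 797, 962, 819, 932, 357, —]
Lookup 13: h=2, probe 2,3,4 → slot 4 empty, not found.

3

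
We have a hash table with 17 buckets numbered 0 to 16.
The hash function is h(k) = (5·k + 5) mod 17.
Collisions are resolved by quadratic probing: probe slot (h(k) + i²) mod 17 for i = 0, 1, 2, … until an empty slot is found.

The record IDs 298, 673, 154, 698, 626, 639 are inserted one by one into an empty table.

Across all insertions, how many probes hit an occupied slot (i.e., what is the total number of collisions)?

Insert 298: h=16, slot 16 empty => index 16.
Insert 673: h=4, slot 4 empty => index 4.
Insert 154: h=10, slot 10 empty => index 10.
Insert 698: h=10, slot 10 occupied => index 11.
Insert 626: h=7, slot 7 empty => index 7.
Insert 639: h=4, slot 4 occupied => index 5.
Table: [., ., ., ., 673, 639, ., 626, ., ., 154, 698, ., ., ., ., 298]

2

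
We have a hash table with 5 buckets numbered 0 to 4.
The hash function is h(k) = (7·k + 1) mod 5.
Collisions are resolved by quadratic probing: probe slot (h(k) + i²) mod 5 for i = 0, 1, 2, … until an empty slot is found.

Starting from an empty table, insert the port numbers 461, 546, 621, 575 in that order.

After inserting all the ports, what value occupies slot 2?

621

461: h=3 → slot 3
546: h=3, probe 3,4 → slot 4
621: h=3, probe 3,4,2 → slot 2
575: h=1 → slot 1
Table: [—, 575, 621, 461, 546]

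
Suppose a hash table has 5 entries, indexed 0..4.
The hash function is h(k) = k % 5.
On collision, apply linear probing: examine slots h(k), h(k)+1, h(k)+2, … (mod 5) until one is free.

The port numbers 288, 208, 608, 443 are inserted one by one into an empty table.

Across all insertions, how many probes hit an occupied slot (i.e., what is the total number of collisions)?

6

Insert 288: h=3, slot 3 empty => index 3.
Insert 208: h=3, slot 3 occupied => index 4.
Insert 608: h=3, slots 3,4 occupied => index 0.
Insert 443: h=3, slots 3,4,0 occupied => index 1.
Table: [608, 443, —, 288, 208]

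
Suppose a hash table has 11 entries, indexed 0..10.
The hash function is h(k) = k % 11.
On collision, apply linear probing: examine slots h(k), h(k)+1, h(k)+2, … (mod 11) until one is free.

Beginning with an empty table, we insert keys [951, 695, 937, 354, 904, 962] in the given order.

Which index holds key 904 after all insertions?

6

951 hashes to 5; slot 5 is free -> place at 5.
695 hashes to 2; slot 2 is free -> place at 2.
937 hashes to 2; 2 taken -> place at 3.
354 hashes to 2; 2,3 taken -> place at 4.
904 hashes to 2; 2,3,4,5 taken -> place at 6.
962 hashes to 5; 5,6 taken -> place at 7.
Table: [_, _, 695, 937, 354, 951, 904, 962, _, _, _]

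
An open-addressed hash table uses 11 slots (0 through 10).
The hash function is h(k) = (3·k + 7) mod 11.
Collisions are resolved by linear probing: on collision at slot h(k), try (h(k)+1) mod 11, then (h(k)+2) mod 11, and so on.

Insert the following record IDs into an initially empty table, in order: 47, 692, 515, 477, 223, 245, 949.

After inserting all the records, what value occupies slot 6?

223

47: h=5 => slot 5
692: h=4 => slot 4
515: h=1 => slot 1
477: h=8 => slot 8
223: h=5, probe 5,6 => slot 6
245: h=5, probe 5,6,7 => slot 7
949: h=5, probe 5,6,7,8,9 => slot 9
Table: [∅, 515, ∅, ∅, 692, 47, 223, 245, 477, 949, ∅]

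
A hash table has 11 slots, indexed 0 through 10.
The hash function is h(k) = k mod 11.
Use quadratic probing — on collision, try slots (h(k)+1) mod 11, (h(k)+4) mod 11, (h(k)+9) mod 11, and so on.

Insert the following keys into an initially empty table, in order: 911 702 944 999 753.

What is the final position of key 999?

7

911: h=9 -> slot 9
702: h=9, probe 9,10 -> slot 10
944: h=9, probe 9,10,2 -> slot 2
999: h=9, probe 9,10,2,7 -> slot 7
753: h=5 -> slot 5
Table: [-, -, 944, -, -, 753, -, 999, -, 911, 702]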